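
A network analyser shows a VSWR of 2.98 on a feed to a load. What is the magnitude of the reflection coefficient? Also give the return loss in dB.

|Γ| = (S − 1)/(S + 1) = (2.98 − 1)/(2.98 + 1) = 1.98/3.98
RL = −20·log₁₀|Γ| = −20·log₁₀(0.497)

|Γ| ≈ 0.497; return loss ≈ 6.06 dB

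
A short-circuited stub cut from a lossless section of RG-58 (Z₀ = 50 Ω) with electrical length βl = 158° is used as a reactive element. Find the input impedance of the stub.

tan(βl) = -0.404
For a short-circuited stub, Z_in = jZ_0·tan(βl)

Z_in ≈ −j20.2 Ω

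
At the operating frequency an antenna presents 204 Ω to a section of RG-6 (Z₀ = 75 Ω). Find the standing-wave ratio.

For a purely resistive load, VSWR = R_L/Z_0 or Z_0/R_L (whichever > 1) = 204/75

VSWR ≈ 2.72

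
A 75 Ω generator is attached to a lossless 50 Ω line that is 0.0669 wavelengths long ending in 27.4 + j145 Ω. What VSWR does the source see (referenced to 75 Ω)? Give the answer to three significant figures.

βl = 2π × 0.0669 = 24.1°
tan(βl) = 0.447
Z_in = Z_0·(Z_L + jZ_0·tanβl)/(Z_0 + jZ_L·tanβl) = 222 − j381 Ω
Γ_s = (Z_in − Z_s)/(Z_in + Z_s) = (147 − j381)/(297 − j381), |Γ_s| = 0.845
VSWR = (1 + |Γ_s|)/(1 − |Γ_s|)

VSWR ≈ 11.9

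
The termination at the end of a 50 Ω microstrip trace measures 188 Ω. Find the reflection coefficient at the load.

Γ = (Z_L − Z_0)/(Z_L + Z_0) = (188 − 50)/(188 + 50) = 138/238

Γ = 0.58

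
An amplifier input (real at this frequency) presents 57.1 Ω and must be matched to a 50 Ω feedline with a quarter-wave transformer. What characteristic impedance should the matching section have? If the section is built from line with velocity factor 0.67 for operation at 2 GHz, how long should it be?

Z_qwt ≈ 53.4 Ω; length ≈ 2.51 cm

Z_qwt = √(Z_0·R_L) = √(50 × 57.1) = √2855
λ = 0.67·c/f = 0.101 m, so l = λ/4 = 0.0251 m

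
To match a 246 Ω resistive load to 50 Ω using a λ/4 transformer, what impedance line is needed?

Z_qwt = √(Z_0·R_L) = √(50 × 246) = √12300

Z_qwt ≈ 111 Ω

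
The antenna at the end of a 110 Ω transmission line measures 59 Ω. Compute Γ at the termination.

Γ = -0.302

Γ = (Z_L − Z_0)/(Z_L + Z_0) = (59 − 110)/(59 + 110) = -51/169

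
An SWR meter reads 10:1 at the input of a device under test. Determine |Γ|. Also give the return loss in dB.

|Γ| = (S − 1)/(S + 1) = (10 − 1)/(10 + 1) = 9/11
RL = −20·log₁₀|Γ| = −20·log₁₀(0.818)

|Γ| ≈ 0.818; return loss ≈ 1.74 dB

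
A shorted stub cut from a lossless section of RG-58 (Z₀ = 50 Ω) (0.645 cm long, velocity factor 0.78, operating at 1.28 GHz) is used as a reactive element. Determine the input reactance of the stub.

λ = v/f = 0.78·c / 1.28 GHz = 0.183 m
βl = 2π·l/λ = 2π × 0.0353 = 12.7°
tan(βl) = 0.225
For a shorted stub, Z_in = jZ_0·tan(βl)

X_in ≈ 11.3 Ω (inductive)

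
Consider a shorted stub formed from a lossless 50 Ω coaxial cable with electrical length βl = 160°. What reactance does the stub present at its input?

tan(βl) = -0.364
For a shorted stub, Z_in = jZ_0·tan(βl)

X_in ≈ -18.2 Ω (capacitive)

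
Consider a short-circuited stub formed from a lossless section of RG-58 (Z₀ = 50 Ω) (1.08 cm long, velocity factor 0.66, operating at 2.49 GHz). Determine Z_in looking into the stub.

λ = v/f = 0.66·c / 2.49 GHz = 0.0795 m
βl = 2π·l/λ = 2π × 0.136 = 48.9°
tan(βl) = 1.15
For a short-circuited stub, Z_in = jZ_0·tan(βl)

Z_in ≈ +j57.3 Ω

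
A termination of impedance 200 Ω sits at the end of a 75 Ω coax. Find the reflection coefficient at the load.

Γ = 0.455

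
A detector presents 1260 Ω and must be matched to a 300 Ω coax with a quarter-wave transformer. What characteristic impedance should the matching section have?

Z_qwt ≈ 615 Ω

Z_qwt = √(Z_0·R_L) = √(300 × 1260) = √378000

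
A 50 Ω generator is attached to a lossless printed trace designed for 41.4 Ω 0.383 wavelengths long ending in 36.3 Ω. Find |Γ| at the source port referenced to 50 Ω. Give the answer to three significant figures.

|Γ| ≈ 0.12

βl = 2π × 0.383 = 138°
tan(βl) = -0.904
Z_in = Z_0·(Z_L + jZ_0·tanβl)/(Z_0 + jZ_L·tanβl) = 40.5 − j5.31 Ω
Γ_s = (Z_in − Z_s)/(Z_in + Z_s) = (-9.49 − j5.31)/(90.5 − j5.31), |Γ_s| = 0.12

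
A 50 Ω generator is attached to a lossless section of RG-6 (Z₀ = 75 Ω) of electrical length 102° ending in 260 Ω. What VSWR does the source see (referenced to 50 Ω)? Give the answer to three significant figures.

tan(βl) = -4.7
Z_in = Z_0·(Z_L + jZ_0·tanβl)/(Z_0 + jZ_L·tanβl) = 22.5 + j14.6 Ω
Γ_s = (Z_in − Z_s)/(Z_in + Z_s) = (-27.5 + j14.6)/(72.5 + j14.6), |Γ_s| = 0.42
VSWR = (1 + |Γ_s|)/(1 − |Γ_s|)

VSWR ≈ 2.45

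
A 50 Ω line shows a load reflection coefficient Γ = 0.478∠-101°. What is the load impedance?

Z_L = Z_0·(1 + Γ)/(1 − Γ) = 50·(0.909 − j0.469)/(1.09 + j0.469)

Z_L ≈ 27.3 − j33.3 Ω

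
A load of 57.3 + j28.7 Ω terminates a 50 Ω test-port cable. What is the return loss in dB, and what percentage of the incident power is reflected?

Γ = (7.3 + j28.7)/(107.3 + j28.7), |Γ| = 0.267
RL = −20·log₁₀(0.267) = 11.5 dB
P_refl/P_inc = |Γ|² = 0.0711

RL ≈ 11.5 dB; 7.11% of incident power reflected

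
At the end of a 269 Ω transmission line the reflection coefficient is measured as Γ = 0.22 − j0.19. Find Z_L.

Z_L ≈ 382 − j159 Ω

Z_L = Z_0·(1 + Γ)/(1 − Γ) = 269·(1.22 − j0.19)/(0.78 + j0.19)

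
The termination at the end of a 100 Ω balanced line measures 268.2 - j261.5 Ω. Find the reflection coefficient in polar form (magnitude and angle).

Γ ≈ 0.688 ∠ -21.9°

Γ = (Z_L − Z_0)/(Z_L + Z_0) = (168.2 − j261.5)/(368.2 − j261.5)
|Γ| = 311/452 = 0.688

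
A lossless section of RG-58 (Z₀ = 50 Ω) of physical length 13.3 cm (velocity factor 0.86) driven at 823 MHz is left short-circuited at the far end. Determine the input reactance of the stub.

X_in ≈ -25.8 Ω (capacitive)

λ = v/f = 0.86·c / 823 MHz = 0.313 m
βl = 2π·l/λ = 2π × 0.424 = 153°
tan(βl) = -0.515
For a short-circuited stub, Z_in = jZ_0·tan(βl)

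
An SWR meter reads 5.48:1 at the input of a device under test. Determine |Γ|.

|Γ| = (S − 1)/(S + 1) = (5.48 − 1)/(5.48 + 1) = 4.48/6.48

|Γ| ≈ 0.691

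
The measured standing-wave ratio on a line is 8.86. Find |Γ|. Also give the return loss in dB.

|Γ| ≈ 0.797; return loss ≈ 1.97 dB

|Γ| = (S − 1)/(S + 1) = (8.86 − 1)/(8.86 + 1) = 7.86/9.86
RL = −20·log₁₀|Γ| = −20·log₁₀(0.797)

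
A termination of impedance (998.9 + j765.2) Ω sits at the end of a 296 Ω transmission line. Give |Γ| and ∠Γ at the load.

Γ = (Z_L − Z_0)/(Z_L + Z_0) = (702.9 + j765.2)/(1295 + j765.2)
|Γ| = 1040/1500 = 0.691

Γ ≈ 0.691 ∠ 16.8°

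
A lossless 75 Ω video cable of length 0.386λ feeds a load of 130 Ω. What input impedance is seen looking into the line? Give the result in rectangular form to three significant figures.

Z_in ≈ 69.7 + j39.9 Ω

βl = 2π × 0.386 = 139°
tan(βl) = tan(139°) = -0.871
Z_in = Z_0·(Z_L + jZ_0·tanβl)/(Z_0 + jZ_L·tanβl)
     = 75·(130 − j65.3)/(75 − j113)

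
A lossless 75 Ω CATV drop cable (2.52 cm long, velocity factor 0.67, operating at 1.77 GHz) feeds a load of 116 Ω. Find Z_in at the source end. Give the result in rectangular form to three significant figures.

λ = v/f = 0.67·c / 1.77 GHz = 0.114 m
βl = 2π·l/λ = 2π × 0.222 = 79.9°
tan(βl) = tan(79.9°) = 5.61
Z_in = Z_0·(Z_L + jZ_0·tanβl)/(Z_0 + jZ_L·tanβl)
     = 75·(116 + j421)/(75 + j650)

Z_in ≈ 49.4 − j7.68 Ω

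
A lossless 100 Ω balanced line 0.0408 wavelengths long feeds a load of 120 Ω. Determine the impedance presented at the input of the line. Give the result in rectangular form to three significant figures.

βl = 2π × 0.0408 = 14.7°
tan(βl) = tan(14.7°) = 0.262
Z_in = Z_0·(Z_L + jZ_0·tanβl)/(Z_0 + jZ_L·tanβl)
     = 100·(120 + j26.2)/(100 + j31.5)

Z_in ≈ 117 − j10.5 Ω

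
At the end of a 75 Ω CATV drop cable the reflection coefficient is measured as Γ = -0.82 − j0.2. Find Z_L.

Z_L ≈ 6.43 − j8.95 Ω

Z_L = Z_0·(1 + Γ)/(1 − Γ) = 75·(0.18 − j0.2)/(1.82 + j0.2)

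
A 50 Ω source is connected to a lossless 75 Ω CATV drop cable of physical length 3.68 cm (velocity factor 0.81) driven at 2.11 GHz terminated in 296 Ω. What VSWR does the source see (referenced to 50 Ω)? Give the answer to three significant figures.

λ = v/f = 0.81·c / 2.11 GHz = 0.115 m
βl = 2π·l/λ = 2π × 0.32 = 115°
tan(βl) = -2.14
Z_in = Z_0·(Z_L + jZ_0·tanβl)/(Z_0 + jZ_L·tanβl) = 22.8 + j32.3 Ω
Γ_s = (Z_in − Z_s)/(Z_in + Z_s) = (-27.2 + j32.3)/(72.8 + j32.3), |Γ_s| = 0.53
VSWR = (1 + |Γ_s|)/(1 − |Γ_s|)

VSWR ≈ 3.26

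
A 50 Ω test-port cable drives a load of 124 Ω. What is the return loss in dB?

RL ≈ 7.43 dB

Γ = (124 − 50)/(124 + 50) = 0.425
RL = −20·log₁₀|Γ| = −20·log₁₀(0.425)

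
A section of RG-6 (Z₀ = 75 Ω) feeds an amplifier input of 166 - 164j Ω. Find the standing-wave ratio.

Γ = (Z_L − Z_0)/(Z_L + Z_0) = (91 − j164)/(241 − j164)
|Γ| = 188/292 = 0.643
VSWR = (1 + |Γ|)/(1 − |Γ|) = 1.64/0.357

VSWR ≈ 4.61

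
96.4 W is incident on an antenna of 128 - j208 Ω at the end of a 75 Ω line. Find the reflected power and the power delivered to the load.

P_reflected ≈ 52.6 W; P_delivered ≈ 43.8 W

|Γ| = |(53 − j208)/(203 − j208)| = 0.739
|Γ|² = 0.545
P_refl = |Γ|²·P_inc = 52.6 W, P_del = (1 − |Γ|²)·P_inc = 43.8 W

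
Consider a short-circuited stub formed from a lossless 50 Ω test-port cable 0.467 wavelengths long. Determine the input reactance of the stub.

βl = 2π × 0.467 = 168°
tan(βl) = -0.21
For a short-circuited stub, Z_in = jZ_0·tan(βl)

X_in ≈ -10.5 Ω (capacitive)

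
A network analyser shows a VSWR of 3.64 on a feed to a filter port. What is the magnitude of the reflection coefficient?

|Γ| = (S − 1)/(S + 1) = (3.64 − 1)/(3.64 + 1) = 2.64/4.64

|Γ| ≈ 0.569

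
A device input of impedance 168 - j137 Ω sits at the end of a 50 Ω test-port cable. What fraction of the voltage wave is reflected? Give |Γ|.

Γ = (Z_L − Z_0)/(Z_L + Z_0) = (118 − j137)/(218 − j137)
|Γ| = 181/257

|Γ| ≈ 0.702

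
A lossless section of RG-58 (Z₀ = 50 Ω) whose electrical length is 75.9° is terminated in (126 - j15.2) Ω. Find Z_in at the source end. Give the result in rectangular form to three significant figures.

tan(βl) = tan(75.9°) = 3.98
Z_in = Z_0·(Z_L + jZ_0·tanβl)/(Z_0 + jZ_L·tanβl)
     = 50·(126 + j184)/(111 + j502)

Z_in ≈ 20.1 − j8.13 Ω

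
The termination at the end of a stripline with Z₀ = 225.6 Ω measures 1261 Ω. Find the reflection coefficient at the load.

Γ = (Z_L − Z_0)/(Z_L + Z_0) = (1261 − 225.6)/(1261 + 225.6) = 1035/1487

Γ = 0.696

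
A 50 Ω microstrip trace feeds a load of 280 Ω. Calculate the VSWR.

VSWR ≈ 5.6

For a purely resistive load, VSWR = R_L/Z_0 or Z_0/R_L (whichever > 1) = 280/50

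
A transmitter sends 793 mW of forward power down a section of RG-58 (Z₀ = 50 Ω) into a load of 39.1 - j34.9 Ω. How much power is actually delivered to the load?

P_delivered ≈ 677 mW

|Γ| = |(-10.9 − j34.9)/(89.1 − j34.9)| = 0.382
|Γ|² = 0.146
P_refl = |Γ|²·P_inc = 116 mW, P_del = (1 − |Γ|²)·P_inc = 677 mW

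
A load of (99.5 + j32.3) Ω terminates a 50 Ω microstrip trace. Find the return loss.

RL ≈ 8.26 dB

Γ = (49.5 + j32.3)/(149.5 + j32.3), |Γ| = 0.386
RL = −20·log₁₀|Γ| = −20·log₁₀(0.386)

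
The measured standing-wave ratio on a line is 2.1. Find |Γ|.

|Γ| = (S − 1)/(S + 1) = (2.1 − 1)/(2.1 + 1) = 1.1/3.1

|Γ| ≈ 0.355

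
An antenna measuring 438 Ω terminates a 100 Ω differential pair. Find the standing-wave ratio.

Γ = (438 − 100)/(438 + 100) = 0.628
VSWR = (1 + 0.628)/(1 − 0.628)

VSWR ≈ 4.38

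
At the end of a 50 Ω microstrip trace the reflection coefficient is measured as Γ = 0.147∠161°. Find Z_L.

Z_L = Z_0·(1 + Γ)/(1 − Γ) = 50·(0.861 + j0.0479)/(1.14 − j0.0479)

Z_L ≈ 37.6 + j3.68 Ω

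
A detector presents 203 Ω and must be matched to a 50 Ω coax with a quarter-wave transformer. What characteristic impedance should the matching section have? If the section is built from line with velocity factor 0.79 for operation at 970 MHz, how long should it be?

Z_qwt = √(Z_0·R_L) = √(50 × 203) = √10150
λ = 0.79·c/f = 0.244 m, so l = λ/4 = 0.0611 m

Z_qwt ≈ 101 Ω; length ≈ 6.11 cm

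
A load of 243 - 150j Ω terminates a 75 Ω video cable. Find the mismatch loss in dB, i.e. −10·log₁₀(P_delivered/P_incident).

mismatch loss ≈ 2.29 dB

Γ = (168 − j150)/(318 − j150), |Γ| = 0.641
|Γ|² = 0.41, so P_del/P_inc = 1 − |Γ|² = 0.59
ML = −10·log₁₀(1 − |Γ|²)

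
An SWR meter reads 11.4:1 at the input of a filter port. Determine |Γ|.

|Γ| ≈ 0.839

|Γ| = (S − 1)/(S + 1) = (11.4 − 1)/(11.4 + 1) = 10.4/12.4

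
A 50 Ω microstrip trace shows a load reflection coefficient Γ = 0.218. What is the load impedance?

Z_L ≈ 77.9 Ω

Z_L = Z_0·(1 + Γ)/(1 − Γ) = 50·(1.22)/(0.782)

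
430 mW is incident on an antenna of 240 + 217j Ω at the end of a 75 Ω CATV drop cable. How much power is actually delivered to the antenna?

|Γ| = |(165 + j217)/(315 + j217)| = 0.713
|Γ|² = 0.508
P_refl = |Γ|²·P_inc = 218 mW, P_del = (1 − |Γ|²)·P_inc = 212 mW

P_delivered ≈ 212 mW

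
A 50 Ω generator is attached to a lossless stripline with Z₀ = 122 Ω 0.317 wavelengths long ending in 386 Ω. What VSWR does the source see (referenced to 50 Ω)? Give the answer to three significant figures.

βl = 2π × 0.317 = 114°
tan(βl) = -2.23
Z_in = Z_0·(Z_L + jZ_0·tanβl)/(Z_0 + jZ_L·tanβl) = 45.4 + j48.2 Ω
Γ_s = (Z_in − Z_s)/(Z_in + Z_s) = (-4.62 + j48.2)/(95.4 + j48.2), |Γ_s| = 0.453
VSWR = (1 + |Γ_s|)/(1 − |Γ_s|)

VSWR ≈ 2.66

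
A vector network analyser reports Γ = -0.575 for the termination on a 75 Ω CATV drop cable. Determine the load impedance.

Z_L = Z_0·(1 + Γ)/(1 − Γ) = 75·(0.425)/(1.57)

Z_L ≈ 20.2 Ω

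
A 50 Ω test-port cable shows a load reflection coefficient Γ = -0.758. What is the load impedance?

Z_L ≈ 6.88 Ω

Z_L = Z_0·(1 + Γ)/(1 − Γ) = 50·(0.242)/(1.76)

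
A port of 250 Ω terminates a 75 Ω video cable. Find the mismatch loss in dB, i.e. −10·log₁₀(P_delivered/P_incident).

Γ = (250 − 75)/(250 + 75) = 0.538
|Γ|² = 0.29, so P_del/P_inc = 1 − |Γ|² = 0.71
ML = −10·log₁₀(1 − |Γ|²)

mismatch loss ≈ 1.49 dB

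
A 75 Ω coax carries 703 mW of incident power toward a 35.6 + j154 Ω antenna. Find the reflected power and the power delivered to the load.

|Γ| = |(-39.4 + j154)/(110.6 + j154)| = 0.838
|Γ|² = 0.703
P_refl = |Γ|²·P_inc = 494 mW, P_del = (1 − |Γ|²)·P_inc = 209 mW

P_reflected ≈ 494 mW; P_delivered ≈ 209 mW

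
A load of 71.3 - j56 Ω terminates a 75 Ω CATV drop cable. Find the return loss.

RL ≈ 8.92 dB

Γ = (-3.7 − j56)/(146.3 − j56), |Γ| = 0.358
RL = −20·log₁₀|Γ| = −20·log₁₀(0.358)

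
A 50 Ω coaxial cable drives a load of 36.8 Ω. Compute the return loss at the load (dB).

RL ≈ 16.4 dB

Γ = (36.8 − 50)/(36.8 + 50) = -0.152
RL = −20·log₁₀|Γ| = −20·log₁₀(0.152)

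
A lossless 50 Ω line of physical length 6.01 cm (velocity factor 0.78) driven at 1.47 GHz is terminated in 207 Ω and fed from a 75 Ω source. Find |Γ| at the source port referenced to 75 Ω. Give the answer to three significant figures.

|Γ| ≈ 0.634

λ = v/f = 0.78·c / 1.47 GHz = 0.159 m
βl = 2π·l/λ = 2π × 0.378 = 136°
tan(βl) = -0.968
Z_in = Z_0·(Z_L + jZ_0·tanβl)/(Z_0 + jZ_L·tanβl) = 23.5 + j45.8 Ω
Γ_s = (Z_in − Z_s)/(Z_in + Z_s) = (-51.5 + j45.8)/(98.5 + j45.8), |Γ_s| = 0.634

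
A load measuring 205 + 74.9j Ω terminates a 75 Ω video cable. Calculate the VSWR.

VSWR ≈ 3.15

Γ = (Z_L − Z_0)/(Z_L + Z_0) = (130 + j74.9)/(280 + j74.9)
|Γ| = 150/290 = 0.518
VSWR = (1 + |Γ|)/(1 − |Γ|) = 1.52/0.482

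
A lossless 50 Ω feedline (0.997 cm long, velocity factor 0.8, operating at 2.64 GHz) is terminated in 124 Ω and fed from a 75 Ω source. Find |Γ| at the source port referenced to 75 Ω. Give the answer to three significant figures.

|Γ| ≈ 0.44

λ = v/f = 0.8·c / 2.64 GHz = 0.0909 m
βl = 2π·l/λ = 2π × 0.11 = 39.5°
tan(βl) = 0.824
Z_in = Z_0·(Z_L + jZ_0·tanβl)/(Z_0 + jZ_L·tanβl) = 40.2 − j41 Ω
Γ_s = (Z_in − Z_s)/(Z_in + Z_s) = (-34.8 − j41)/(115 − j41), |Γ_s| = 0.44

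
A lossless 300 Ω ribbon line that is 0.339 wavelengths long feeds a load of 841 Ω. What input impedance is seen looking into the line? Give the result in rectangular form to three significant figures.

βl = 2π × 0.339 = 122°
tan(βl) = tan(122°) = -1.6
Z_in = Z_0·(Z_L + jZ_0·tanβl)/(Z_0 + jZ_L·tanβl)
     = 300·(841 − j479)/(300 − j1340)

Z_in ≈ 142 + j156 Ω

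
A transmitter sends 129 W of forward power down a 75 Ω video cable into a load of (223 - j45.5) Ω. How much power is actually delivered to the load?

|Γ| = |(148 − j45.5)/(298 − j45.5)| = 0.514
|Γ|² = 0.264
P_refl = |Γ|²·P_inc = 34 W, P_del = (1 − |Γ|²)·P_inc = 95 W

P_delivered ≈ 95 W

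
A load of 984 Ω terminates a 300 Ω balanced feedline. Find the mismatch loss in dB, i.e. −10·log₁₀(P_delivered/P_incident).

Γ = (984 − 300)/(984 + 300) = 0.533
|Γ|² = 0.284, so P_del/P_inc = 1 − |Γ|² = 0.716
ML = −10·log₁₀(1 − |Γ|²)

mismatch loss ≈ 1.45 dB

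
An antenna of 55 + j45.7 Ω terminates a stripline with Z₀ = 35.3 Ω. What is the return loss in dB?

Γ = (19.7 + j45.7)/(90.3 + j45.7), |Γ| = 0.492
RL = −20·log₁₀|Γ| = −20·log₁₀(0.492)

RL ≈ 6.17 dB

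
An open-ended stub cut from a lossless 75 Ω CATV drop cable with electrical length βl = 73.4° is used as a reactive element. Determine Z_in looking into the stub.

tan(βl) = 3.35
For an open-ended stub, Z_in = −jZ_0·cot(βl) = −jZ_0/tan(βl)

Z_in ≈ −j22.4 Ω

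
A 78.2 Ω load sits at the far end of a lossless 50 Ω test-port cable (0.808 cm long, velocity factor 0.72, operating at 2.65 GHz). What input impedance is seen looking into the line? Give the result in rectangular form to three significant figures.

λ = v/f = 0.72·c / 2.65 GHz = 0.0815 m
βl = 2π·l/λ = 2π × 0.0991 = 35.7°
tan(βl) = tan(35.7°) = 0.718
Z_in = Z_0·(Z_L + jZ_0·tanβl)/(Z_0 + jZ_L·tanβl)
     = 50·(78.2 + j35.9)/(50 + j56.2)

Z_in ≈ 52.4 − j23 Ω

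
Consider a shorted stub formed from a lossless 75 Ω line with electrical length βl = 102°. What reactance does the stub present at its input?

tan(βl) = -4.7
For a shorted stub, Z_in = jZ_0·tan(βl)

X_in ≈ -353 Ω (capacitive)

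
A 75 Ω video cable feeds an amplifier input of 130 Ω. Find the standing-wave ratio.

VSWR ≈ 1.73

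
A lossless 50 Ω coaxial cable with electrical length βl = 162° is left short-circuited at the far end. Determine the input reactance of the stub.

tan(βl) = -0.325
For a short-circuited stub, Z_in = jZ_0·tan(βl)

X_in ≈ -16.2 Ω (capacitive)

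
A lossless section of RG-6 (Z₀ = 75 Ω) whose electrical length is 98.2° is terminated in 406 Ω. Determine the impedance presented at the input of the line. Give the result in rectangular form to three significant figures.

tan(βl) = tan(98.2°) = -6.94
Z_in = Z_0·(Z_L + jZ_0·tanβl)/(Z_0 + jZ_L·tanβl)
     = 75·(406 − j520)/(75 − j2820)

Z_in ≈ 14.1 + j10.4 Ω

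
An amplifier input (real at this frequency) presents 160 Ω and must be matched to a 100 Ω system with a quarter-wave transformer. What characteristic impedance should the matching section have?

Z_qwt ≈ 126 Ω

Z_qwt = √(Z_0·R_L) = √(100 × 160) = √16000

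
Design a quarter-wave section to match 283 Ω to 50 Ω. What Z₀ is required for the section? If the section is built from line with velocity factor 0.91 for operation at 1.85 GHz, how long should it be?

Z_qwt ≈ 119 Ω; length ≈ 3.69 cm

Z_qwt = √(Z_0·R_L) = √(50 × 283) = √14150
λ = 0.91·c/f = 0.148 m, so l = λ/4 = 0.0369 m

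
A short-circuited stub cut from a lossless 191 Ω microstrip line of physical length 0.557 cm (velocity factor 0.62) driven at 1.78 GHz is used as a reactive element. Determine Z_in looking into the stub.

λ = v/f = 0.62·c / 1.78 GHz = 0.104 m
βl = 2π·l/λ = 2π × 0.0533 = 19.2°
tan(βl) = 0.348
For a short-circuited stub, Z_in = jZ_0·tan(βl)

Z_in ≈ +j66.5 Ω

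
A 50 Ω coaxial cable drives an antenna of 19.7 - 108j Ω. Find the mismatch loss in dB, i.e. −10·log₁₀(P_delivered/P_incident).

mismatch loss ≈ 6.23 dB

Γ = (-30.3 − j108)/(69.7 − j108), |Γ| = 0.873
|Γ|² = 0.762, so P_del/P_inc = 1 − |Γ|² = 0.238
ML = −10·log₁₀(1 − |Γ|²)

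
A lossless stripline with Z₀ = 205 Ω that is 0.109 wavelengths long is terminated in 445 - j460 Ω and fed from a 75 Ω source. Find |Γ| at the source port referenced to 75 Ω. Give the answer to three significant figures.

βl = 2π × 0.109 = 39.2°
tan(βl) = 0.817
Z_in = Z_0·(Z_L + jZ_0·tanβl)/(Z_0 + jZ_L·tanβl) = 66.4 − j145 Ω
Γ_s = (Z_in − Z_s)/(Z_in + Z_s) = (-8.57 − j145)/(141 − j145), |Γ_s| = 0.717

|Γ| ≈ 0.717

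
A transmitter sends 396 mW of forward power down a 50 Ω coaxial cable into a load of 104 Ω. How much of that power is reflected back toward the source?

Γ = (104 − 50)/(104 + 50) = 0.351
|Γ|² = 0.123
P_refl = |Γ|²·P_inc = 48.7 mW, P_del = (1 − |Γ|²)·P_inc = 347 mW

P_reflected ≈ 48.7 mW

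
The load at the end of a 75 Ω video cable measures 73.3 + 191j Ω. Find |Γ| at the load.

Γ = (Z_L − Z_0)/(Z_L + Z_0) = (-1.7 + j191)/(148.3 + j191)
|Γ| = 191/242

|Γ| ≈ 0.79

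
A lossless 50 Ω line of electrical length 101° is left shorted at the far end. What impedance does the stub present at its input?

Z_in ≈ −j257 Ω

tan(βl) = -5.14
For a shorted stub, Z_in = jZ_0·tan(βl)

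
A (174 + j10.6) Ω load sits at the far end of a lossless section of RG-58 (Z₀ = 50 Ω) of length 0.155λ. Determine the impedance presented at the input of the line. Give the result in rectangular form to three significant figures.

βl = 2π × 0.155 = 55.8°
tan(βl) = tan(55.8°) = 1.47
Z_in = Z_0·(Z_L + jZ_0·tanβl)/(Z_0 + jZ_L·tanβl)
     = 50·(174 + j84.2)/(34.4 + j256)

Z_in ≈ 20.6 − j31.2 Ω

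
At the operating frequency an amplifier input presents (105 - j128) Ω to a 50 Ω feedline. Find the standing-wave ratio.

VSWR ≈ 5.52

Γ = (Z_L − Z_0)/(Z_L + Z_0) = (55 − j128)/(155 − j128)
|Γ| = 139/201 = 0.693
VSWR = (1 + |Γ|)/(1 − |Γ|) = 1.69/0.307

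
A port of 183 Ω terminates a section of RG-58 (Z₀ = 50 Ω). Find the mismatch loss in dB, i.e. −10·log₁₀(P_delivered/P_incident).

Γ = (183 − 50)/(183 + 50) = 0.571
|Γ|² = 0.326, so P_del/P_inc = 1 − |Γ|² = 0.674
ML = −10·log₁₀(1 − |Γ|²)

mismatch loss ≈ 1.71 dB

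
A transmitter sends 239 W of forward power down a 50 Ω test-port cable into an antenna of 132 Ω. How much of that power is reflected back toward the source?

P_reflected ≈ 48.5 W

Γ = (132 − 50)/(132 + 50) = 0.451
|Γ|² = 0.203
P_refl = |Γ|²·P_inc = 48.5 W, P_del = (1 − |Γ|²)·P_inc = 190 W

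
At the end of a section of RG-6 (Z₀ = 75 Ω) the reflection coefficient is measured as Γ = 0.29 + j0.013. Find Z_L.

Z_L = Z_0·(1 + Γ)/(1 − Γ) = 75·(1.29 + j0.013)/(0.71 − j0.013)

Z_L ≈ 136 + j3.87 Ω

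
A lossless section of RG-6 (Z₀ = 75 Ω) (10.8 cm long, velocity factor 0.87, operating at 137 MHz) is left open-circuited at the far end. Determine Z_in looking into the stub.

Z_in ≈ −j202 Ω

λ = v/f = 0.87·c / 137 MHz = 1.91 m
βl = 2π·l/λ = 2π × 0.0567 = 20.4°
tan(βl) = 0.372
For an open-circuited stub, Z_in = −jZ_0·cot(βl) = −jZ_0/tan(βl)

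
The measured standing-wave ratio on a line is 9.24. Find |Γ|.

|Γ| ≈ 0.805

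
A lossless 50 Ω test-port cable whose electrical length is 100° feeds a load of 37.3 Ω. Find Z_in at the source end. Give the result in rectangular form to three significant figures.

Z_in ≈ 65.5 − j6.65 Ω

tan(βl) = tan(100°) = -5.67
Z_in = Z_0·(Z_L + jZ_0·tanβl)/(Z_0 + jZ_L·tanβl)
     = 50·(37.3 − j284)/(50 − j212)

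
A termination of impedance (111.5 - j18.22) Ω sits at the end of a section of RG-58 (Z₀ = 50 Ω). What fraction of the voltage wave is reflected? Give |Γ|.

Γ = (Z_L − Z_0)/(Z_L + Z_0) = (61.5 − j18.22)/(161.5 − j18.22)
|Γ| = 64.1/163

|Γ| ≈ 0.395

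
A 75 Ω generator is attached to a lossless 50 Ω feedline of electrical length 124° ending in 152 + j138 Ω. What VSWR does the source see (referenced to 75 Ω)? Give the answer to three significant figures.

VSWR ≈ 7.75

tan(βl) = -1.48
Z_in = Z_0·(Z_L + jZ_0·tanβl)/(Z_0 + jZ_L·tanβl) = 10.5 + j21.8 Ω
Γ_s = (Z_in − Z_s)/(Z_in + Z_s) = (-64.5 + j21.8)/(85.5 + j21.8), |Γ_s| = 0.771
VSWR = (1 + |Γ_s|)/(1 − |Γ_s|)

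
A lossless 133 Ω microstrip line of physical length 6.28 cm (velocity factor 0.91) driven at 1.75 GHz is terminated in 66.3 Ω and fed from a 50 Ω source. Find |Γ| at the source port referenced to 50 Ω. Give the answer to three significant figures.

λ = v/f = 0.91·c / 1.75 GHz = 0.156 m
βl = 2π·l/λ = 2π × 0.403 = 145°
tan(βl) = -0.702
Z_in = Z_0·(Z_L + jZ_0·tanβl)/(Z_0 + jZ_L·tanβl) = 88.2 − j62.5 Ω
Γ_s = (Z_in − Z_s)/(Z_in + Z_s) = (38.2 − j62.5)/(138 − j62.5), |Γ_s| = 0.483

|Γ| ≈ 0.483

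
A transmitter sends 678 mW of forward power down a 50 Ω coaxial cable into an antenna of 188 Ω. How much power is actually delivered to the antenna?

P_delivered ≈ 450 mW

Γ = (188 − 50)/(188 + 50) = 0.58
|Γ|² = 0.336
P_refl = |Γ|²·P_inc = 228 mW, P_del = (1 − |Γ|²)·P_inc = 450 mW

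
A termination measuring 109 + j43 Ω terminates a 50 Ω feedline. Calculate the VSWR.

Γ = (Z_L − Z_0)/(Z_L + Z_0) = (59 + j43)/(159 + j43)
|Γ| = 73/165 = 0.443
VSWR = (1 + |Γ|)/(1 − |Γ|) = 1.44/0.557

VSWR ≈ 2.59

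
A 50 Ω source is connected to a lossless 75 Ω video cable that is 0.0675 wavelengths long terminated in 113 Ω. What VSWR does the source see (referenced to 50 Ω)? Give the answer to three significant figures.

βl = 2π × 0.0675 = 24.3°
tan(βl) = 0.452
Z_in = Z_0·(Z_L + jZ_0·tanβl)/(Z_0 + jZ_L·tanβl) = 93 − j29.4 Ω
Γ_s = (Z_in − Z_s)/(Z_in + Z_s) = (43 − j29.4)/(143 − j29.4), |Γ_s| = 0.357
VSWR = (1 + |Γ_s|)/(1 − |Γ_s|)

VSWR ≈ 2.11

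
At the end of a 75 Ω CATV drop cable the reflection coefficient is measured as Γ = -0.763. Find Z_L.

Z_L ≈ 10.1 Ω

Z_L = Z_0·(1 + Γ)/(1 − Γ) = 75·(0.237)/(1.76)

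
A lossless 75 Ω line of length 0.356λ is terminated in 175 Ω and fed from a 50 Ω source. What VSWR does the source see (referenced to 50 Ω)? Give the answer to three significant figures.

βl = 2π × 0.356 = 128°
tan(βl) = -1.27
Z_in = Z_0·(Z_L + jZ_0·tanβl)/(Z_0 + jZ_L·tanβl) = 46.7 + j43.2 Ω
Γ_s = (Z_in − Z_s)/(Z_in + Z_s) = (-3.31 + j43.2)/(96.7 + j43.2), |Γ_s| = 0.409
VSWR = (1 + |Γ_s|)/(1 − |Γ_s|)

VSWR ≈ 2.39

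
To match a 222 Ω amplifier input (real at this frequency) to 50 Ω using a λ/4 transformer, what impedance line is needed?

Z_qwt = √(Z_0·R_L) = √(50 × 222) = √11100

Z_qwt ≈ 105 Ω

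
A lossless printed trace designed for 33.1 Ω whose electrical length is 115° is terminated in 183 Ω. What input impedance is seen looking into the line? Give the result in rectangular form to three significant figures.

tan(βl) = tan(115°) = -2.14
Z_in = Z_0·(Z_L + jZ_0·tanβl)/(Z_0 + jZ_L·tanβl)
     = 33.1·(183 − j71)/(33.1 − j392)

Z_in ≈ 7.24 + j14.8 Ω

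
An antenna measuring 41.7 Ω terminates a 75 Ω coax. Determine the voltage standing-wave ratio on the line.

VSWR ≈ 1.8

Γ = (41.7 − 75)/(41.7 + 75) = -0.285
VSWR = (1 + 0.285)/(1 − 0.285)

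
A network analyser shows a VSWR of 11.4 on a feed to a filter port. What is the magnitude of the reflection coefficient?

|Γ| ≈ 0.839

|Γ| = (S − 1)/(S + 1) = (11.4 − 1)/(11.4 + 1) = 10.4/12.4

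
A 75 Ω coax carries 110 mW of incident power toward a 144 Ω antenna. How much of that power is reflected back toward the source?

P_reflected ≈ 10.9 mW

Γ = (144 − 75)/(144 + 75) = 0.315
|Γ|² = 0.0993
P_refl = |Γ|²·P_inc = 10.9 mW, P_del = (1 − |Γ|²)·P_inc = 99.1 mW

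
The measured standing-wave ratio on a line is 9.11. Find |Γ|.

|Γ| ≈ 0.802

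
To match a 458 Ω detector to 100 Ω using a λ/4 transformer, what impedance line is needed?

Z_qwt = √(Z_0·R_L) = √(100 × 458) = √45800

Z_qwt ≈ 214 Ω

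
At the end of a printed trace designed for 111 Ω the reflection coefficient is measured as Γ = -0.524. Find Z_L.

Z_L = Z_0·(1 + Γ)/(1 − Γ) = 111·(0.476)/(1.52)

Z_L ≈ 34.7 Ω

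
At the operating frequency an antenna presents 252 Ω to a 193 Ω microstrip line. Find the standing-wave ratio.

Γ = (252 − 193)/(252 + 193) = 0.133
VSWR = (1 + 0.133)/(1 − 0.133)

VSWR ≈ 1.31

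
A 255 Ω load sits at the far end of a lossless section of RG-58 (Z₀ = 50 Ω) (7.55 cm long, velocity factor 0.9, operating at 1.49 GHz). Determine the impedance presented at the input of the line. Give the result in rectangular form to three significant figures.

Z_in ≈ 35.1 + j74.6 Ω

λ = v/f = 0.9·c / 1.49 GHz = 0.181 m
βl = 2π·l/λ = 2π × 0.417 = 150°
tan(βl) = tan(150°) = -0.578
Z_in = Z_0·(Z_L + jZ_0·tanβl)/(Z_0 + jZ_L·tanβl)
     = 50·(255 − j28.9)/(50 − j147)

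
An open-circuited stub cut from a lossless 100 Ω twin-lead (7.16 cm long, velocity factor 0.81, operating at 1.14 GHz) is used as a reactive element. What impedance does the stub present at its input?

Z_in ≈ +j59.9 Ω

λ = v/f = 0.81·c / 1.14 GHz = 0.213 m
βl = 2π·l/λ = 2π × 0.336 = 121°
tan(βl) = -1.67
For an open-circuited stub, Z_in = −jZ_0·cot(βl) = −jZ_0/tan(βl)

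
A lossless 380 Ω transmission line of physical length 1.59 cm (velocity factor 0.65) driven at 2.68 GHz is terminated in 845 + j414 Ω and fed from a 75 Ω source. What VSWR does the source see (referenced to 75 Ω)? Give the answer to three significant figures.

VSWR ≈ 3.92

λ = v/f = 0.65·c / 2.68 GHz = 0.0728 m
βl = 2π·l/λ = 2π × 0.219 = 78.7°
tan(βl) = 4.99
Z_in = Z_0·(Z_L + jZ_0·tanβl)/(Z_0 + jZ_L·tanβl) = 153 − j137 Ω
Γ_s = (Z_in − Z_s)/(Z_in + Z_s) = (78.3 − j137)/(228 − j137), |Γ_s| = 0.594
VSWR = (1 + |Γ_s|)/(1 − |Γ_s|)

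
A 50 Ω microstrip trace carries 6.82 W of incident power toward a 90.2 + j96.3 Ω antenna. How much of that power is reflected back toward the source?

|Γ| = |(40.2 + j96.3)/(140.2 + j96.3)| = 0.614
|Γ|² = 0.376
P_refl = |Γ|²·P_inc = 2.57 W, P_del = (1 − |Γ|²)·P_inc = 4.25 W

P_reflected ≈ 2.57 W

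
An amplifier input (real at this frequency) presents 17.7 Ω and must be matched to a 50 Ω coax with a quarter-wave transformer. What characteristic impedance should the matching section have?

Z_qwt = √(Z_0·R_L) = √(50 × 17.7) = √885

Z_qwt ≈ 29.7 Ω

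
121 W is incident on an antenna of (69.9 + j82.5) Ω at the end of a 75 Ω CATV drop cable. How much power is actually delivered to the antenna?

P_delivered ≈ 91.3 W

|Γ| = |(-5.1 + j82.5)/(144.9 + j82.5)| = 0.496
|Γ|² = 0.246
P_refl = |Γ|²·P_inc = 29.7 W, P_del = (1 − |Γ|²)·P_inc = 91.3 W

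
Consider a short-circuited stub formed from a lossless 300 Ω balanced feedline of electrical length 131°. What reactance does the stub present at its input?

X_in ≈ -345 Ω (capacitive)

tan(βl) = -1.15
For a short-circuited stub, Z_in = jZ_0·tan(βl)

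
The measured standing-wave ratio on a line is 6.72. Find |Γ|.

|Γ| ≈ 0.741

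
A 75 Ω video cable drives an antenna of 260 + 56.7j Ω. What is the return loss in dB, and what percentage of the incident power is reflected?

RL ≈ 4.89 dB; 32.4% of incident power reflected

Γ = (185 + j56.7)/(335 + j56.7), |Γ| = 0.569
RL = −20·log₁₀(0.569) = 4.89 dB
P_refl/P_inc = |Γ|² = 0.324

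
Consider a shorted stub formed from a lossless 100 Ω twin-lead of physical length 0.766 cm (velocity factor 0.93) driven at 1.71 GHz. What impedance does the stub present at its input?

λ = v/f = 0.93·c / 1.71 GHz = 0.163 m
βl = 2π·l/λ = 2π × 0.0469 = 16.9°
tan(βl) = 0.304
For a shorted stub, Z_in = jZ_0·tan(βl)

Z_in ≈ +j30.4 Ω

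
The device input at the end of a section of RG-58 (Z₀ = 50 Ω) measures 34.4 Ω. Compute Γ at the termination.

Γ = (Z_L − Z_0)/(Z_L + Z_0) = (34.4 − 50)/(34.4 + 50) = -15.6/84.4

Γ = -0.185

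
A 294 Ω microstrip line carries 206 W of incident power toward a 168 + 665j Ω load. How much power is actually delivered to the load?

|Γ| = |(-126 + j665)/(462 + j665)| = 0.836
|Γ|² = 0.699
P_refl = |Γ|²·P_inc = 144 W, P_del = (1 − |Γ|²)·P_inc = 62.1 W

P_delivered ≈ 62.1 W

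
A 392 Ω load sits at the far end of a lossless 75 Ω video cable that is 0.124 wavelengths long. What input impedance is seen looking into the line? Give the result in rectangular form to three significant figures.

Z_in ≈ 28 − j70.5 Ω

βl = 2π × 0.124 = 44.6°
tan(βl) = tan(44.6°) = 0.988
Z_in = Z_0·(Z_L + jZ_0·tanβl)/(Z_0 + jZ_L·tanβl)
     = 75·(392 + j74.1)/(75 + j387)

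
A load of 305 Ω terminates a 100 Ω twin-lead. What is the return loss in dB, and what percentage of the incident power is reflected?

RL ≈ 5.91 dB; 25.6% of incident power reflected

Γ = (305 − 100)/(305 + 100) = 0.506
RL = −20·log₁₀(0.506) = 5.91 dB
P_refl/P_inc = |Γ|² = 0.256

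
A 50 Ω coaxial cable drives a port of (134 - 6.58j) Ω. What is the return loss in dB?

Γ = (84 − j6.58)/(184 − j6.58), |Γ| = 0.458
RL = −20·log₁₀|Γ| = −20·log₁₀(0.458)

RL ≈ 6.79 dB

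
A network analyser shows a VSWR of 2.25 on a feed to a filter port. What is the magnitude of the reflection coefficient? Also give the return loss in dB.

|Γ| ≈ 0.385; return loss ≈ 8.3 dB

|Γ| = (S − 1)/(S + 1) = (2.25 − 1)/(2.25 + 1) = 1.25/3.25
RL = −20·log₁₀|Γ| = −20·log₁₀(0.385)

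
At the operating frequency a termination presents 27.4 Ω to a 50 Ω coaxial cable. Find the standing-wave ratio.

VSWR ≈ 1.82

For a purely resistive load, VSWR = R_L/Z_0 or Z_0/R_L (whichever > 1) = 50/27.4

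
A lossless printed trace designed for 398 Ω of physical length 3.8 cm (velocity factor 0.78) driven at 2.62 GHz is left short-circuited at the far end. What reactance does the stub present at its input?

λ = v/f = 0.78·c / 2.62 GHz = 0.0893 m
βl = 2π·l/λ = 2π × 0.425 = 153°
tan(βl) = -0.506
For a short-circuited stub, Z_in = jZ_0·tan(βl)

X_in ≈ -201 Ω (capacitive)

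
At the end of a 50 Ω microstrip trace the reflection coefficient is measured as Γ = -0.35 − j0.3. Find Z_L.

Z_L ≈ 20.6 − j15.7 Ω

Z_L = Z_0·(1 + Γ)/(1 − Γ) = 50·(0.65 − j0.3)/(1.35 + j0.3)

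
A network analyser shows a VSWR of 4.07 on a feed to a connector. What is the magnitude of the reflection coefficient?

|Γ| ≈ 0.606

|Γ| = (S − 1)/(S + 1) = (4.07 − 1)/(4.07 + 1) = 3.07/5.07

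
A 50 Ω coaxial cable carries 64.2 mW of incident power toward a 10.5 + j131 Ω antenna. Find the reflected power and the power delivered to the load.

|Γ| = |(-39.5 + j131)/(60.5 + j131)| = 0.948
|Γ|² = 0.899
P_refl = |Γ|²·P_inc = 57.7 mW, P_del = (1 − |Γ|²)·P_inc = 6.48 mW

P_reflected ≈ 57.7 mW; P_delivered ≈ 6.48 mW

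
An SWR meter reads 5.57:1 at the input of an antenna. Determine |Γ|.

|Γ| ≈ 0.696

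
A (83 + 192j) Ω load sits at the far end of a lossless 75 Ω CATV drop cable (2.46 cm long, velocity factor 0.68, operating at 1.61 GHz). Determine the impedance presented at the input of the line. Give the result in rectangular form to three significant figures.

Z_in ≈ 15.6 − j58.4 Ω

λ = v/f = 0.68·c / 1.61 GHz = 0.127 m
βl = 2π·l/λ = 2π × 0.194 = 69.9°
tan(βl) = tan(69.9°) = 2.73
Z_in = Z_0·(Z_L + jZ_0·tanβl)/(Z_0 + jZ_L·tanβl)
     = 75·(83 + j397)/(-449 + j227)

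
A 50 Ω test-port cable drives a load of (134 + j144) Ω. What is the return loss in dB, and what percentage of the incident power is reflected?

Γ = (84 + j144)/(184 + j144), |Γ| = 0.714
RL = −20·log₁₀(0.714) = 2.93 dB
P_refl/P_inc = |Γ|² = 0.509

RL ≈ 2.93 dB; 50.9% of incident power reflected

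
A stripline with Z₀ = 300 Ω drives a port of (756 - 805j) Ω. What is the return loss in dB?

Γ = (456 − j805)/(1056 − j805), |Γ| = 0.697
RL = −20·log₁₀|Γ| = −20·log₁₀(0.697)

RL ≈ 3.14 dB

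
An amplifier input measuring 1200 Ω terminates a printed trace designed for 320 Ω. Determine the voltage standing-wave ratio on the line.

VSWR ≈ 3.75

Γ = (1200 − 320)/(1200 + 320) = 0.579
VSWR = (1 + 0.579)/(1 − 0.579)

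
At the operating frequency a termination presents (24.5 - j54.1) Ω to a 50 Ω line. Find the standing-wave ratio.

Γ = (Z_L − Z_0)/(Z_L + Z_0) = (-25.5 − j54.1)/(74.5 − j54.1)
|Γ| = 59.8/92.1 = 0.65
VSWR = (1 + |Γ|)/(1 − |Γ|) = 1.65/0.35

VSWR ≈ 4.71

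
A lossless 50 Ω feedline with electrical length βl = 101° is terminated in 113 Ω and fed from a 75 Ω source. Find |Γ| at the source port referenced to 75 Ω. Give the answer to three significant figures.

|Γ| ≈ 0.538

tan(βl) = -5.14
Z_in = Z_0·(Z_L + jZ_0·tanβl)/(Z_0 + jZ_L·tanβl) = 22.8 + j7.76 Ω
Γ_s = (Z_in − Z_s)/(Z_in + Z_s) = (-52.2 + j7.76)/(97.8 + j7.76), |Γ_s| = 0.538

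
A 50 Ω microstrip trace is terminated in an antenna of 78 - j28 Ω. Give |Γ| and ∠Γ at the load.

Γ = (Z_L − Z_0)/(Z_L + Z_0) = (28 − j28)/(128 − j28)
|Γ| = 39.6/131 = 0.302

Γ ≈ 0.302 ∠ -32.7°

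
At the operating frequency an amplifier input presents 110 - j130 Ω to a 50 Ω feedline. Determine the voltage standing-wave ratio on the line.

Γ = (Z_L − Z_0)/(Z_L + Z_0) = (60 − j130)/(160 − j130)
|Γ| = 143/206 = 0.695
VSWR = (1 + |Γ|)/(1 − |Γ|) = 1.69/0.305

VSWR ≈ 5.55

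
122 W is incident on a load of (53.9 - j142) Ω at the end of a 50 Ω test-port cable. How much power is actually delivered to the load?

|Γ| = |(3.9 − j142)/(103.9 − j142)| = 0.807
|Γ|² = 0.652
P_refl = |Γ|²·P_inc = 79.5 W, P_del = (1 − |Γ|²)·P_inc = 42.5 W

P_delivered ≈ 42.5 W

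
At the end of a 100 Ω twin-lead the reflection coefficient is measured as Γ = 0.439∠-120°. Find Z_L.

Z_L = Z_0·(1 + Γ)/(1 − Γ) = 100·(0.781 − j0.38)/(1.22 + j0.38)

Z_L ≈ 49.5 − j46.6 Ω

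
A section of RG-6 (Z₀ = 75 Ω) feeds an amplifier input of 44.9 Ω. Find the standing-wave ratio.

VSWR ≈ 1.67

Γ = (44.9 − 75)/(44.9 + 75) = -0.251
VSWR = (1 + 0.251)/(1 − 0.251)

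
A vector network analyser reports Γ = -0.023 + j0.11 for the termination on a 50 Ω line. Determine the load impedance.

Z_L ≈ 46.6 + j10.4 Ω

Z_L = Z_0·(1 + Γ)/(1 − Γ) = 50·(0.977 + j0.11)/(1.02 − j0.11)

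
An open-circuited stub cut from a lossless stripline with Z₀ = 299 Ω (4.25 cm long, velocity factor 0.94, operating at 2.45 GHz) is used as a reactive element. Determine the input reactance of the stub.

λ = v/f = 0.94·c / 2.45 GHz = 0.115 m
βl = 2π·l/λ = 2π × 0.369 = 133°
tan(βl) = -1.08
For an open-circuited stub, Z_in = −jZ_0·cot(βl) = −jZ_0/tan(βl)

X_in ≈ 278 Ω (inductive)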